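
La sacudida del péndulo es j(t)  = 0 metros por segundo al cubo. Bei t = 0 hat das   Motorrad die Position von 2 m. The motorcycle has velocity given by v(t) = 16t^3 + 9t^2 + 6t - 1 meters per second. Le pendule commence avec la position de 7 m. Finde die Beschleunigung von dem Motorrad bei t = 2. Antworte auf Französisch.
Nous devons dériver notre équation de la vitesse v(t) = 16·t^3 + 9·t^2 + 6·t - 1 1 fois. En dérivant la vitesse, nous obtenons l'accélération: a(t) = 48·t^2 + 18·t + 6. De l'équation de l'accélération a(t) = 48·t^2 + 18·t + 6, nous substituons t = 2 pour obtenir a = 234.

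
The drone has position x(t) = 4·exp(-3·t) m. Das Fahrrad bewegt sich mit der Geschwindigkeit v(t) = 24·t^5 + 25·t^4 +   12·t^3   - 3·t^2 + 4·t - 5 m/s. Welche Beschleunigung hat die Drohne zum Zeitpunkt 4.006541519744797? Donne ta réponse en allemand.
Wir müssen unsere Gleichung für die Position x(t) = 4·exp(-3·t) 2-mal ableiten. Durch Ableiten von der Position erhalten wir die Geschwindigkeit: v(t) = -12·exp(-3·t). Die Ableitung von der Geschwindigkeit ergibt die Beschleunigung: a(t) = 36·exp(-3·t). Mit a(t) = 36·exp(-3·t) und Einsetzen von t = 4.006541519744797, finden wir a = 0.000216893171955178.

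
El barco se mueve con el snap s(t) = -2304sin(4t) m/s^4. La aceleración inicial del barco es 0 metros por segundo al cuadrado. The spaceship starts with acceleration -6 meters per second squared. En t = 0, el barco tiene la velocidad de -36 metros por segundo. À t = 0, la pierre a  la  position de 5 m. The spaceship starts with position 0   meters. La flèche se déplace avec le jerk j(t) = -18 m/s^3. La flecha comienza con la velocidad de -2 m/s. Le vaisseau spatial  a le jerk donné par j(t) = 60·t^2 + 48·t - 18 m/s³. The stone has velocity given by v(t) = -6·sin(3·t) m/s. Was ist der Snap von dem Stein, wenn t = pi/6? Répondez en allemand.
Wir müssen unsere Gleichung für die Geschwindigkeit v(t) = -6·sin(3·t) 3-mal ableiten. Mit d/dt von v(t) finden wir a(t) = -18·cos(3·t). Mit d/dt von a(t) finden wir j(t) = 54·sin(3·t). Mit d/dt von j(t) finden wir s(t) = 162·cos(3·t). Aus der Gleichung für den Snap s(t) = 162·cos(3·t), setzen wir t = pi/6 ein und erhalten s = 0.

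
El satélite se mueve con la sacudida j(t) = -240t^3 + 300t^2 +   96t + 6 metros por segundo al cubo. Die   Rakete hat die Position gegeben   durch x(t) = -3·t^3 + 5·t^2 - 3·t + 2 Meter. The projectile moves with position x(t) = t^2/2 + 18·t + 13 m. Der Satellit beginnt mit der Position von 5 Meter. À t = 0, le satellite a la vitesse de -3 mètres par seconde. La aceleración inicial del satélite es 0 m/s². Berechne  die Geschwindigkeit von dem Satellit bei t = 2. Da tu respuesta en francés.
En partant du jerk j(t) = -240·t^3 + 300·t^2 + 96·t + 6, nous prenons 2 primitives. En prenant ∫j(t)dt et en appliquant a(0) = 0, nous trouvons a(t) = 2·t·(-30·t^3 + 50·t^2 + 24·t + 3). L'intégrale de l'accélération, avec v(0) = -3, donne la vitesse: v(t) = -12·t^5 + 25·t^4 + 16·t^3 + 3·t^2 - 3. Nous avons la vitesse v(t) = -12·t^5 + 25·t^4 + 16·t^3 + 3·t^2 - 3. En substituant t = 2: v(2) = 153.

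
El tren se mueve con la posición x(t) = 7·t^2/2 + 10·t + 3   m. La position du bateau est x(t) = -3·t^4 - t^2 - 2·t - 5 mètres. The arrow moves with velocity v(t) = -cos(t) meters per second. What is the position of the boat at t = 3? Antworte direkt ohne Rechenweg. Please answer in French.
À t = 3, x = -263.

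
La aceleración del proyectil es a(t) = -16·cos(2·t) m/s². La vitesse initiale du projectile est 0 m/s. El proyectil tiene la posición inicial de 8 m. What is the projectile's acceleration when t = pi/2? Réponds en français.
De l'équation de l'accélération a(t) = -16·cos(2·t), nous substituons t = pi/2 pour obtenir a = 16.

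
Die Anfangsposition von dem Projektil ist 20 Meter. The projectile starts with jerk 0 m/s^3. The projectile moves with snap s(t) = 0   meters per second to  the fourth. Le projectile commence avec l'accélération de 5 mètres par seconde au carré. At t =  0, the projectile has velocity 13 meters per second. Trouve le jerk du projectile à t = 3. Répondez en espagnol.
Necesitamos integrar nuestra ecuación del snap s(t) = 0 1 vez. Integrando el snap y usando la condición inicial j(0) = 0, obtenemos j(t) = 0. De la ecuación de la sacudida j(t) = 0, sustituimos t = 3 para obtener j = 0.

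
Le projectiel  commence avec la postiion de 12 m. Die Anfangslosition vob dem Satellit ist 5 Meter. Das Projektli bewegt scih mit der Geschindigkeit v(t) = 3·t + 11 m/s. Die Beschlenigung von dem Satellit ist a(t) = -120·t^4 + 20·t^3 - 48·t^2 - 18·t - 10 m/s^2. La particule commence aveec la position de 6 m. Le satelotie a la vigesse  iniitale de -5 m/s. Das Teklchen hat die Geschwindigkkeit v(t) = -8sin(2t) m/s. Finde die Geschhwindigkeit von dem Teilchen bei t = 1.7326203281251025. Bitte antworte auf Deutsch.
Aus der Gleichung für die Geschwindigkeit v(t) = -8·sin(2·t), setzen wir t = 1.7326203281251025 ein und erhalten v = 2.54421818523714.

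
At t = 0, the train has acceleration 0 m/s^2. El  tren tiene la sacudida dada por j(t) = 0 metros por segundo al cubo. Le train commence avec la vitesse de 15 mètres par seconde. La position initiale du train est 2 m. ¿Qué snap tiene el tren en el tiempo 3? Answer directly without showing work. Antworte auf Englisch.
At t = 3, s = 0.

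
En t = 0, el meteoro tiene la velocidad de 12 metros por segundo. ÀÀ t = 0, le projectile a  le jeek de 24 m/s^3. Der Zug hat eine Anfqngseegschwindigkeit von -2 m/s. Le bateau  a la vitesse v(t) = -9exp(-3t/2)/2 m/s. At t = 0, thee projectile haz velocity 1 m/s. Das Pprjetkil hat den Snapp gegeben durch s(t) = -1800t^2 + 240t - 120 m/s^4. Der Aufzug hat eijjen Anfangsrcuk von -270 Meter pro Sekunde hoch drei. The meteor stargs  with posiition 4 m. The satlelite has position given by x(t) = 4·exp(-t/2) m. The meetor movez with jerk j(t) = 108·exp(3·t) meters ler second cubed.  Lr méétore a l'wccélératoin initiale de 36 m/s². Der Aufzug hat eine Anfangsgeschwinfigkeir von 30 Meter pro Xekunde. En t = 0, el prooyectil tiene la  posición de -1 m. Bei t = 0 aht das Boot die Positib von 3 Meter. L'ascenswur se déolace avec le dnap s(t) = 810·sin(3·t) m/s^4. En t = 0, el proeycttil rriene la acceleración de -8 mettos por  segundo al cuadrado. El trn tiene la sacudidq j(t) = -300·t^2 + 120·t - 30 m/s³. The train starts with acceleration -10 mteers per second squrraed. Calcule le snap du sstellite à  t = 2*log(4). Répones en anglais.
To solve this, we need to take 4 derivatives of our position equation x(t) = 4·exp(-t/2). The derivative of position gives velocity: v(t) = -2·exp(-t/2). Taking d/dt of v(t), we find a(t) = exp(-t/2). The derivative of acceleration gives jerk: j(t) = -exp(-t/2)/2. The derivative of jerk gives snap: s(t) = exp(-t/2)/4. We have snap s(t) = exp(-t/2)/4. Substituting t = 2*log(4): s(2*log(4)) = 1/16.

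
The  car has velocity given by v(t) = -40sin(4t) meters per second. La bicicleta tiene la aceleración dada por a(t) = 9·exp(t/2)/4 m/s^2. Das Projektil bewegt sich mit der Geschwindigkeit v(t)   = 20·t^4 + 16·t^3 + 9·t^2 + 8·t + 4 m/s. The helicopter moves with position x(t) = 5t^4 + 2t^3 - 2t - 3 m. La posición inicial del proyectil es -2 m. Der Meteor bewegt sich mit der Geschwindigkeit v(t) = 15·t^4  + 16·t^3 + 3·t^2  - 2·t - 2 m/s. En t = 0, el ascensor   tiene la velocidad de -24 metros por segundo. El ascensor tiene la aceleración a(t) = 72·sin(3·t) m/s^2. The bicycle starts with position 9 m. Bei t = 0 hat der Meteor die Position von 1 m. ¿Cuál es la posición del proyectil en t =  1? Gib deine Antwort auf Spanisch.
Partiendo de la velocidad v(t) = 20·t^4 + 16·t^3 + 9·t^2 + 8·t + 4, tomamos 1 integral. Tomando ∫v(t)dt y aplicando x(0) = -2, encontramos x(t) = 4·t^5 + 4·t^4 + 3·t^3 + 4·t^2 + 4·t - 2. De la ecuación de la posición x(t) = 4·t^5 + 4·t^4 + 3·t^3 + 4·t^2 + 4·t - 2, sustituimos t = 1 para obtener x = 17.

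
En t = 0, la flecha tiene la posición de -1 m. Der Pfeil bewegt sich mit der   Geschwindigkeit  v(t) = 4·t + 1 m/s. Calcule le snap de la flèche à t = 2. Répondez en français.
Pour résoudre ceci, nous devons prendre 3 dérivées de notre équation de la vitesse v(t) = 4·t + 1. La dérivée de la vitesse donne l'accélération: a(t) = 4. En dérivant l'accélération, nous obtenons le jerk: j(t) = 0. En dérivant le jerk, nous obtenons le snap: s(t) = 0. De l'équation du snap s(t) = 0, nous substituons t = 2 pour obtenir s = 0.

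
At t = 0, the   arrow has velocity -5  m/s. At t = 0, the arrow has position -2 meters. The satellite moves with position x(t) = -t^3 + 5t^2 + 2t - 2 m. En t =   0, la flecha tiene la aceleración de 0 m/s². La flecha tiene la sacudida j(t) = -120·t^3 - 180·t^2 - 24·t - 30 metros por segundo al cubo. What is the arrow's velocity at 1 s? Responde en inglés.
Starting from jerk j(t) = -120·t^3 - 180·t^2 - 24·t - 30, we take 2 integrals. Taking ∫j(t)dt and applying a(0) = 0, we find a(t) = 6·t·(-5·t^3 - 10·t^2 - 2·t - 5). Taking ∫a(t)dt and applying v(0) = -5, we find v(t) = -6·t^5 - 15·t^4 - 4·t^3 - 15·t^2 - 5. We have velocity v(t) = -6·t^5 - 15·t^4 - 4·t^3 - 15·t^2 - 5. Substituting t = 1: v(1) = -45.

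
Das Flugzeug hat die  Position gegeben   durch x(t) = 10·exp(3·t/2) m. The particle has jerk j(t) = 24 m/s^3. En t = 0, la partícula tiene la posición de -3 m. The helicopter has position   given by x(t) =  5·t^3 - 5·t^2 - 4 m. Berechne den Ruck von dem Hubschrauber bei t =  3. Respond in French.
Nous devons dériver notre équation de la position x(t) = 5·t^3 - 5·t^2 - 4 3 fois. La dérivée de la position donne la vitesse: v(t) = 15·t^2 - 10·t. En prenant d/dt de v(t), nous trouvons a(t) = 30·t - 10. En dérivant l'accélération, nous obtenons le jerk: j(t) = 30. En utilisant j(t) = 30 et en substituant t = 3, nous trouvons j = 30.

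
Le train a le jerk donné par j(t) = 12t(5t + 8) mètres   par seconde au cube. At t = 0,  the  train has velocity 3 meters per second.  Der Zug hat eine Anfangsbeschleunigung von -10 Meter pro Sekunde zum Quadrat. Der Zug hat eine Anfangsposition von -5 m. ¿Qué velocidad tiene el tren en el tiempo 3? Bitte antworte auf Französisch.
Nous devons trouver l'intégrale de notre équation du jerk j(t) = 12·t·(5·t + 8) 2 fois. La primitive du jerk est l'accélération. En utilisant a(0) = -10, nous obtenons a(t) = 20·t^3 + 48·t^2 - 10. En prenant ∫a(t)dt et en appliquant v(0) = 3, nous trouvons v(t) = 5·t^4 + 16·t^3 - 10·t + 3. De l'équation de la vitesse v(t) = 5·t^4 + 16·t^3 - 10·t + 3, nous substituons t = 3 pour obtenir v = 810.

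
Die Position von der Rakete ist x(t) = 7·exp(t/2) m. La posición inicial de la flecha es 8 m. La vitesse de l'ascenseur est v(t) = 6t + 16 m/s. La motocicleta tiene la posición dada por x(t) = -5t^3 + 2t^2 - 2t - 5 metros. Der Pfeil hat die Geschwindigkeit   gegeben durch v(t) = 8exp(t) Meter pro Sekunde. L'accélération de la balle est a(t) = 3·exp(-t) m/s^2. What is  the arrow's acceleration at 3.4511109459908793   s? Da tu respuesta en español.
Para resolver esto, necesitamos tomar 1 derivada de nuestra ecuación de la velocidad v(t) = 8·exp(t). La derivada de la velocidad da la aceleración: a(t) = 8·exp(t). De la ecuación de la aceleración a(t) = 8·exp(t), sustituimos t = 3.4511109459908793 para obtener a = 252.283255915222.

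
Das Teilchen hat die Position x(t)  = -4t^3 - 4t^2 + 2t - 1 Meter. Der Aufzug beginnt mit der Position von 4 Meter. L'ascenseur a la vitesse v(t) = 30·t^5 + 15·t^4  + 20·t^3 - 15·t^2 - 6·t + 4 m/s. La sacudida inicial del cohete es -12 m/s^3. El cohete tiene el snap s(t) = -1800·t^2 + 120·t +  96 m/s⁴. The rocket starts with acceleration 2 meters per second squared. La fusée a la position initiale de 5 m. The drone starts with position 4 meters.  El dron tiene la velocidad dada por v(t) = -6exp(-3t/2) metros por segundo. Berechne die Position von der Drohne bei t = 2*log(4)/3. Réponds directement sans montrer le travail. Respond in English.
The position at t = 2*log(4)/3 is x = 1.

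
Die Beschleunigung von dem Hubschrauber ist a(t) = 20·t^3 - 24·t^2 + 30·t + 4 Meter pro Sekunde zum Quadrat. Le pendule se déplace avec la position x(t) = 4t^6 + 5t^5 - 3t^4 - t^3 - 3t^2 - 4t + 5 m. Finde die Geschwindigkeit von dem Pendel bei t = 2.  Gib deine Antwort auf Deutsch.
Wir müssen unsere Gleichung für die Position x(t) = 4·t^6 + 5·t^5 - 3·t^4 - t^3 - 3·t^2 - 4·t + 5 1-mal ableiten. Mit d/dt von x(t) finden wir v(t) = 24·t^5 + 25·t^4 - 12·t^3 - 3·t^2 - 6·t - 4. Wir haben die Geschwindigkeit v(t) = 24·t^5 + 25·t^4 - 12·t^3 - 3·t^2 - 6·t - 4. Durch Einsetzen von t = 2: v(2) = 1044.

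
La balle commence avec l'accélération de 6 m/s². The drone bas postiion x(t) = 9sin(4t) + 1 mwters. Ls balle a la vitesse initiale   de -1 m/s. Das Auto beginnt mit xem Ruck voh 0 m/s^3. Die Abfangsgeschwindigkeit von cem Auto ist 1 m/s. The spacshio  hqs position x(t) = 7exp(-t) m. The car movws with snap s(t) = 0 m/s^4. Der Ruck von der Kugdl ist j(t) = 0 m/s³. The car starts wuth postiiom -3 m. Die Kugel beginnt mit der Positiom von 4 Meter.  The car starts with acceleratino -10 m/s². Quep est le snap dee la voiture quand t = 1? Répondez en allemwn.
Wir haben den Snap s(t) = 0. Durch Einsetzen von t = 1: s(1) = 0.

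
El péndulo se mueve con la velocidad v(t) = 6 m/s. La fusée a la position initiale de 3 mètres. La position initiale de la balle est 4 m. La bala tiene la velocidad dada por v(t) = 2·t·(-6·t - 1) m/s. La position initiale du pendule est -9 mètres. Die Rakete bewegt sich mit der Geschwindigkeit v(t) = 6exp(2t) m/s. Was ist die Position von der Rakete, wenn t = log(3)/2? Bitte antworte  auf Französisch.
Nous devons intégrer notre équation de la vitesse v(t) = 6·exp(2·t) 1 fois. L'intégrale de la vitesse, avec x(0) = 3, donne la position: x(t) = 3·exp(2·t). Nous avons la position x(t) = 3·exp(2·t). En substituant t = log(3)/2: x(log(3)/2) = 9.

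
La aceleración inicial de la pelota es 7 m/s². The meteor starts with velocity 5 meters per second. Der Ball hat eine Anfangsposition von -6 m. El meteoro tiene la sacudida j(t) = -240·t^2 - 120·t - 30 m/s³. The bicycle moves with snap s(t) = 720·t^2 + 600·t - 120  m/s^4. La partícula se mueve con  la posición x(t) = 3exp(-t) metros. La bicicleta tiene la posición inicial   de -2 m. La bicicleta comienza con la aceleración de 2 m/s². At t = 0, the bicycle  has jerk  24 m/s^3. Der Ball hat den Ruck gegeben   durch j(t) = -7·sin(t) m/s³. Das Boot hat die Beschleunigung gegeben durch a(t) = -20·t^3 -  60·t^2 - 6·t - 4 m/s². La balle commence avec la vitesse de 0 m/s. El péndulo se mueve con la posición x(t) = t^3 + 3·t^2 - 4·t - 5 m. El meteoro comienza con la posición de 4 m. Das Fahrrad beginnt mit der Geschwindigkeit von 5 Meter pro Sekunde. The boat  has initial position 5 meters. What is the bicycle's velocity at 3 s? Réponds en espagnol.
Partiendo del snap s(t) = 720·t^2 + 600·t - 120, tomamos 3 integrales. Tomando ∫s(t)dt y aplicando j(0) = 24, encontramos j(t) = 240·t^3 + 300·t^2 - 120·t + 24. Tomando ∫j(t)dt y aplicando a(0) = 2, encontramos a(t) = 60·t^4 + 100·t^3 - 60·t^2 + 24·t + 2. La integral de la aceleración, con v(0) = 5, da la velocidad: v(t) = 12·t^5 + 25·t^4 - 20·t^3 + 12·t^2 + 2·t + 5. De la ecuación de la velocidad v(t) = 12·t^5 + 25·t^4 - 20·t^3 + 12·t^2 + 2·t + 5, sustituimos t = 3 para obtener v = 4520.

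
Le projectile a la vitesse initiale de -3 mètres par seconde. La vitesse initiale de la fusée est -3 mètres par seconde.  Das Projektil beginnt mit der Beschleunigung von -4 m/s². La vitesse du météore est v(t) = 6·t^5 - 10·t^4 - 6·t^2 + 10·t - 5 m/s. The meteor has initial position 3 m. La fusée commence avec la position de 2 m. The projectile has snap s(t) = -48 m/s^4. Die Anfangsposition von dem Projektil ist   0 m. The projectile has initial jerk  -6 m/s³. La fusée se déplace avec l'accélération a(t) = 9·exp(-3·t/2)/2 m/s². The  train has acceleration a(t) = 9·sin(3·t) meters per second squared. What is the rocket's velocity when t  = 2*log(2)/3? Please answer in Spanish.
Necesitamos integrar nuestra ecuación de la aceleración a(t) = 9·exp(-3·t/2)/2 1 vez. La integral de la aceleración, con v(0) = -3, da la velocidad: v(t) = -3·exp(-3·t/2). Tenemos la velocidad v(t) = -3·exp(-3·t/2). Sustituyendo t = 2*log(2)/3: v(2*log(2)/3) = -3/2.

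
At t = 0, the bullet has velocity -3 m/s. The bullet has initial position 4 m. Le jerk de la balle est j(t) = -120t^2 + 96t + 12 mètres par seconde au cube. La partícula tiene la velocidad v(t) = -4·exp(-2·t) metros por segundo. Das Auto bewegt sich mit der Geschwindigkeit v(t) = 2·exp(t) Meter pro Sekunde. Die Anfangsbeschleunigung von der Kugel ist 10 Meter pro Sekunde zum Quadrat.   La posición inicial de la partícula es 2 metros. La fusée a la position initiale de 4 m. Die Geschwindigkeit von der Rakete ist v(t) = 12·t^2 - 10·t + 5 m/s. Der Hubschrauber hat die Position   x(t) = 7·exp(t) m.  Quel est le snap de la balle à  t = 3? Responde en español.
Para resolver esto, necesitamos tomar 1 derivada de nuestra ecuación de la sacudida j(t) = -120·t^2 + 96·t + 12. La derivada de la sacudida da el snap: s(t) = 96 - 240·t. Usando s(t) = 96 - 240·t y sustituyendo t = 3, encontramos s = -624.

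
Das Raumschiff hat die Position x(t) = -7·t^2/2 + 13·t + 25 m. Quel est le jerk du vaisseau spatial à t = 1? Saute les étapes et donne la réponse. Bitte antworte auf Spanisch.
j(1) = 0.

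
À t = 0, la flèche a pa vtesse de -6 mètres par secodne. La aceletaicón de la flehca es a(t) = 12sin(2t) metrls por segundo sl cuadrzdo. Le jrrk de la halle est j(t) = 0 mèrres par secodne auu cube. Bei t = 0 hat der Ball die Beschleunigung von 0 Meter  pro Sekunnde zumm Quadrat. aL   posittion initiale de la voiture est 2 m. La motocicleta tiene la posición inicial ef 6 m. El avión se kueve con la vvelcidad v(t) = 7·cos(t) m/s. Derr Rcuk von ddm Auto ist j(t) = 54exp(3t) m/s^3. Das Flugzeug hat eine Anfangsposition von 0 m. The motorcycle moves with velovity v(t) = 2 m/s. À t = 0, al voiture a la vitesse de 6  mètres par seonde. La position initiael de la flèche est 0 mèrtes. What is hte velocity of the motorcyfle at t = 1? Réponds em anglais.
From the given velocity equation v(t) = 2, we substitute t = 1 to get v = 2.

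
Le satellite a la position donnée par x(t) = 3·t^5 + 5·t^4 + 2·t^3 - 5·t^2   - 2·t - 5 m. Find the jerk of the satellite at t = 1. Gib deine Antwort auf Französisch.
Pour résoudre ceci, nous devons prendre 3 dérivées de notre équation de la position x(t) = 3·t^5 + 5·t^4 + 2·t^3 - 5·t^2 - 2·t - 5. En prenant d/dt de x(t), nous trouvons v(t) = 15·t^4 + 20·t^3 + 6·t^2 - 10·t - 2. En dérivant la vitesse, nous obtenons l'accélération: a(t) = 60·t^3 + 60·t^2 + 12·t - 10. En prenant d/dt de a(t), nous trouvons j(t) = 180·t^2 + 120·t + 12. Nous avons le jerk j(t) = 180·t^2 + 120·t + 12. En substituant t = 1: j(1) = 312.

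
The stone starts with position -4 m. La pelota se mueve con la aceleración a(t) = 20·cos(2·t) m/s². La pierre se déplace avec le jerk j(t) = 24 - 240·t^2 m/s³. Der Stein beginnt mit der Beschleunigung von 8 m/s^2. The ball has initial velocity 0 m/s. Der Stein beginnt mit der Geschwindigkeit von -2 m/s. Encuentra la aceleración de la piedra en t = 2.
Para resolver esto, necesitamos tomar 1 integral de nuestra ecuación de la sacudida j(t) = 24 - 240·t^2. Tomando ∫j(t)dt y aplicando a(0) = 8, encontramos a(t) = -80·t^3 + 24·t + 8. De la ecuación de la aceleración a(t) = -80·t^3 + 24·t + 8, sustituimos t = 2 para obtener a = -584.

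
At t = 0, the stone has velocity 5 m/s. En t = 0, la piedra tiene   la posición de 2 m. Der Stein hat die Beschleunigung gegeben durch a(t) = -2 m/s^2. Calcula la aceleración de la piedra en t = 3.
Usando a(t) = -2 y sustituyendo t = 3, encontramos a = -2.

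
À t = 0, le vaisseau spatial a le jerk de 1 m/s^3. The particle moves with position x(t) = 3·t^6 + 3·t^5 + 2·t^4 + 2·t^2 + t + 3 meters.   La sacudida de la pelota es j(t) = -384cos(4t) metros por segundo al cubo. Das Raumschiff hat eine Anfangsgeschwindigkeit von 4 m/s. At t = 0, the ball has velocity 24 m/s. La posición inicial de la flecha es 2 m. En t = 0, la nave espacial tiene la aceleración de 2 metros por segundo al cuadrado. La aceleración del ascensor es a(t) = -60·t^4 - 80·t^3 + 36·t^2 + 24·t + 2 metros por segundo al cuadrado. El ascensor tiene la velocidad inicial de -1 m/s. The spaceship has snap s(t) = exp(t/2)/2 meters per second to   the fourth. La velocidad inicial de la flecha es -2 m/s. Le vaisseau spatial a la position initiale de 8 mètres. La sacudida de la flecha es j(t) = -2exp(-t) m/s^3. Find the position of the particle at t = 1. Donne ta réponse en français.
Nous avons la position x(t) = 3·t^6 + 3·t^5 + 2·t^4 + 2·t^2 + t + 3. En substituant t = 1: x(1) = 14.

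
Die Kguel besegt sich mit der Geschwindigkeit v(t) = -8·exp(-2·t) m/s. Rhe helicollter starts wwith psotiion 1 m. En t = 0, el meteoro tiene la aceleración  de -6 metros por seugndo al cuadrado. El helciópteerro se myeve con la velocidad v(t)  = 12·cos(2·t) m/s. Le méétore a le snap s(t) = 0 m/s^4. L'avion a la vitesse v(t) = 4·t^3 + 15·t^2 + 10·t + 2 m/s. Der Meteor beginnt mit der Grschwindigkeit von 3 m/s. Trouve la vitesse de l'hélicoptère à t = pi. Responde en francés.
Nous avons la vitesse v(t) = 12·cos(2·t). En substituant t = pi: v(pi) = 12.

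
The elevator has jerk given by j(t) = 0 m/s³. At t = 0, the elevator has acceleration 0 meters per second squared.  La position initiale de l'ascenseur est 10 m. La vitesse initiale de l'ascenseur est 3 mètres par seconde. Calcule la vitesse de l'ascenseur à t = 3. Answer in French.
Nous devons intégrer notre équation du jerk j(t) = 0 2 fois. En intégrant le jerk et en utilisant la condition initiale a(0) = 0, nous obtenons a(t) = 0. L'intégrale de l'accélération est la vitesse. En utilisant v(0) = 3, nous obtenons v(t) = 3. En utilisant v(t) = 3 et en substituant t = 3, nous trouvons v = 3.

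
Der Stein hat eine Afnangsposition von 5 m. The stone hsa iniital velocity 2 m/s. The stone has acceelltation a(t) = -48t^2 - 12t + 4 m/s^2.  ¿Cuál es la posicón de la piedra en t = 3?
Partiendo de la aceleración a(t) = -48·t^2 - 12·t + 4, tomamos 2 integrales. Integrando la aceleración y usando la condición inicial v(0) = 2, obtenemos v(t) = -16·t^3 - 6·t^2 + 4·t + 2. La integral de la velocidad, con x(0) = 5, da la posición: x(t) = -4·t^4 - 2·t^3 + 2·t^2 + 2·t + 5. Usando x(t) = -4·t^4 - 2·t^3 + 2·t^2 + 2·t + 5 y sustituyendo t = 3, encontramos x = -349.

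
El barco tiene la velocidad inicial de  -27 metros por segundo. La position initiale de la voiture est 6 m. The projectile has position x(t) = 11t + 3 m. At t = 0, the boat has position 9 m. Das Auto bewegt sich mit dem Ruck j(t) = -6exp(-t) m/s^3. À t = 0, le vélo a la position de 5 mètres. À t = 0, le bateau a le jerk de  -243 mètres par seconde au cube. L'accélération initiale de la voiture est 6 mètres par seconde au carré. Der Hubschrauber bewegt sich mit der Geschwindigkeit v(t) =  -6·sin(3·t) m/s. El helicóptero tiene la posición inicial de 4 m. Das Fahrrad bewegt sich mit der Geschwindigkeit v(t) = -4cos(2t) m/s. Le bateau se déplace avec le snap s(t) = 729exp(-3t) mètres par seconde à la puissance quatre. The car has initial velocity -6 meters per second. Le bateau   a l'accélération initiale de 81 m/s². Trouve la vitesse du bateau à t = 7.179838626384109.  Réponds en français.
Nous devons trouver la primitive de notre équation du snap s(t) = 729·exp(-3·t) 3 fois. L'intégrale du snap, avec j(0) = -243, donne le jerk: j(t) = -243·exp(-3·t). En intégrant le jerk et en utilisant la condition initiale a(0) = 81, nous obtenons a(t) = 81·exp(-3·t). En prenant ∫a(t)dt et en appliquant v(0) = -27, nous trouvons v(t) = -27·exp(-3·t). En utilisant v(t) = -27·exp(-3·t) et en substituant t = 7.179838626384109, nous trouvons v = -1.19363315907084E-8.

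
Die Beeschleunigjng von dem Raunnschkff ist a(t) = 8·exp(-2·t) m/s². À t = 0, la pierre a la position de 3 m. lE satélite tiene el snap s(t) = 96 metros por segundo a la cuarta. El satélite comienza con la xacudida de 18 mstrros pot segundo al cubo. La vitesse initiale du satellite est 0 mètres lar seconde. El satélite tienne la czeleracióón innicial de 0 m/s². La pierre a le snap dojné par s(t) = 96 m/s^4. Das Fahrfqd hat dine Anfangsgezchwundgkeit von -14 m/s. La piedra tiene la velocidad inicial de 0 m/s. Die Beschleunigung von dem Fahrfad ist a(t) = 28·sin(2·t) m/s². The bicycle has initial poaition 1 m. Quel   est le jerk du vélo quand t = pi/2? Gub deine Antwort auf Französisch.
Pour résoudre ceci, nous devons prendre 1 dérivée de notre équation de l'accélération a(t) = 28·sin(2·t). La dérivée de l'accélération donne le jerk: j(t) = 56·cos(2·t). De l'équation du jerk j(t) = 56·cos(2·t), nous substituons t = pi/2 pour obtenir j = -56.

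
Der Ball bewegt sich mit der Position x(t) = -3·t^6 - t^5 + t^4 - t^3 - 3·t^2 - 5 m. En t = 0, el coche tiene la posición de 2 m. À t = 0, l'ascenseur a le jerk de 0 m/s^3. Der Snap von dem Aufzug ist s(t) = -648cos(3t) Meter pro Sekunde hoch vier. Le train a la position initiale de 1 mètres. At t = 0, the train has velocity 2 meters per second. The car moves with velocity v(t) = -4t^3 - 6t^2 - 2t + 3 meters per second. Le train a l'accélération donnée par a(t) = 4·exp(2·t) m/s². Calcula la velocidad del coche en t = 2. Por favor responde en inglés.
Using v(t) = -4·t^3 - 6·t^2 - 2·t + 3 and substituting t = 2, we find v = -57.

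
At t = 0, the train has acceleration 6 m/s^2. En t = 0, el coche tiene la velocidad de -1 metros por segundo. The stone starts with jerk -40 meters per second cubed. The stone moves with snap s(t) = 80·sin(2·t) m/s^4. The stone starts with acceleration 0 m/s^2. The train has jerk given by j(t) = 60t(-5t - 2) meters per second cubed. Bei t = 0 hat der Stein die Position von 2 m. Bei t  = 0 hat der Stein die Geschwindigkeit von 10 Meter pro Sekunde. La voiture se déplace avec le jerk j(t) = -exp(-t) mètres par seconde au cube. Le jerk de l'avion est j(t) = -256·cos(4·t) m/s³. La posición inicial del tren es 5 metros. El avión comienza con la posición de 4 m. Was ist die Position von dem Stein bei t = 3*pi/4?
Um dies zu lösen, müssen wir 4 Stammfunktionen unserer Gleichung für den Snap s(t) = 80·sin(2·t) finden. Durch Integration von dem Snap und Verwendung der Anfangsbedingung j(0) = -40, erhalten wir j(t) = -40·cos(2·t). Durch Integration von dem Ruck und Verwendung der Anfangsbedingung a(0) = 0, erhalten wir a(t) = -20·sin(2·t). Das Integral von der Beschleunigung ist die Geschwindigkeit. Mit v(0) = 10 erhalten wir v(t) = 10·cos(2·t). Durch Integration von der Geschwindigkeit und Verwendung der Anfangsbedingung x(0) = 2, erhalten wir x(t) = 5·sin(2·t) + 2. Mit x(t) = 5·sin(2·t) + 2 und Einsetzen von t = 3*pi/4, finden wir x = -3.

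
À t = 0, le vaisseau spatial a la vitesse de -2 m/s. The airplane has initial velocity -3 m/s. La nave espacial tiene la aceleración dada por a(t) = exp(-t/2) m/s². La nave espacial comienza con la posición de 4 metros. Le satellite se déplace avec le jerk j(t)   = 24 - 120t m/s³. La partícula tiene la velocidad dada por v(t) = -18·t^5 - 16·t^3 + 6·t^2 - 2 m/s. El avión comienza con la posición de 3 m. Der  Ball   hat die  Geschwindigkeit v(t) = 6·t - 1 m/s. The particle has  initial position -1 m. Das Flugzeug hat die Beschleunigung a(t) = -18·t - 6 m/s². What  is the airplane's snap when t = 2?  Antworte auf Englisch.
We must differentiate our acceleration equation a(t) = -18·t - 6 2 times. The derivative of acceleration gives jerk: j(t) = -18. Taking d/dt of j(t), we find s(t) = 0. From the given snap equation s(t) = 0, we substitute t = 2 to get s = 0.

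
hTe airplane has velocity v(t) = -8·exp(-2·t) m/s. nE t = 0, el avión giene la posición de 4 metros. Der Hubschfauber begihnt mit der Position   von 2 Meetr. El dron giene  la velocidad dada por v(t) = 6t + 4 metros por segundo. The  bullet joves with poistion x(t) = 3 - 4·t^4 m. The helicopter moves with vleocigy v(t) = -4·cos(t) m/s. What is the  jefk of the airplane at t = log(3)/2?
Starting from velocity v(t) = -8·exp(-2·t), we take 2 derivatives. The derivative of velocity gives acceleration: a(t) = 16·exp(-2·t). Taking d/dt of a(t), we find j(t) = -32·exp(-2·t). From the given jerk equation j(t) = -32·exp(-2·t), we substitute t = log(3)/2 to get j = -32/3.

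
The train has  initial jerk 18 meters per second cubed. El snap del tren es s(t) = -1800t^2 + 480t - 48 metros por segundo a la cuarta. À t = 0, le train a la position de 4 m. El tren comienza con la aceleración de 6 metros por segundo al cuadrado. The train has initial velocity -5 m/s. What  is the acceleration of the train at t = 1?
We must find the antiderivative of our snap equation s(t) = -1800·t^2 + 480·t - 48 2 times. The antiderivative of snap is jerk. Using j(0) = 18, we get j(t) = -600·t^3 + 240·t^2 - 48·t + 18. The integral of jerk, with a(0) = 6, gives acceleration: a(t) = -150·t^4 + 80·t^3 - 24·t^2 + 18·t + 6. Using a(t) = -150·t^4 + 80·t^3 - 24·t^2 + 18·t + 6 and substituting t = 1, we find a = -70.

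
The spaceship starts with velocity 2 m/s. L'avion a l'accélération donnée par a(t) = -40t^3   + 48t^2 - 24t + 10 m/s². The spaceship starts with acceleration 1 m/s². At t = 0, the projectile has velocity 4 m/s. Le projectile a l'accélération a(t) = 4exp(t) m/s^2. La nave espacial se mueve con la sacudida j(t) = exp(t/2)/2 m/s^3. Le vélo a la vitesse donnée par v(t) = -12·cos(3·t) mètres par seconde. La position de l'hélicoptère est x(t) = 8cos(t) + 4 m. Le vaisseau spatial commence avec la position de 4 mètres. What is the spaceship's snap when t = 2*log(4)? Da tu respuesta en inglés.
To solve this, we need to take 1 derivative of our jerk equation j(t) = exp(t/2)/2. Taking d/dt of j(t), we find s(t) = exp(t/2)/4. We have snap s(t) = exp(t/2)/4. Substituting t = 2*log(4): s(2*log(4)) = 1.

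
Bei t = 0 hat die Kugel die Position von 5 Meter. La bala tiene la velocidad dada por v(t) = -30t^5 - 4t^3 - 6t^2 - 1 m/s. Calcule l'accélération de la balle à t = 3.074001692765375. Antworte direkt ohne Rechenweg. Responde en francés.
a(3.074001692765375) = -13544.2008609630.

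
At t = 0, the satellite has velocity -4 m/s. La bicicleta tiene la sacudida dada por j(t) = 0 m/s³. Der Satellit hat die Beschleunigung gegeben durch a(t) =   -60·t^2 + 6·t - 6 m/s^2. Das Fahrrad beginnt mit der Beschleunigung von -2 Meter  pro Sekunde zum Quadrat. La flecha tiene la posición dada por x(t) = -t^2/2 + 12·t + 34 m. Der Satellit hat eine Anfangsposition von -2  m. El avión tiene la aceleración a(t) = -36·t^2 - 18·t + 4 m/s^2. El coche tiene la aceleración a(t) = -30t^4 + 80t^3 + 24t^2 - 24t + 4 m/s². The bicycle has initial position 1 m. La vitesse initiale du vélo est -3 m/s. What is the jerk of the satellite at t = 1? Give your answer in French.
Pour résoudre ceci, nous devons prendre 1 dérivée de notre équation de l'accélération a(t) = -60·t^2 + 6·t - 6. En dérivant l'accélération, nous obtenons le jerk: j(t) = 6 - 120·t. De l'équation du jerk j(t) = 6 - 120·t, nous substituons t = 1 pour obtenir j = -114.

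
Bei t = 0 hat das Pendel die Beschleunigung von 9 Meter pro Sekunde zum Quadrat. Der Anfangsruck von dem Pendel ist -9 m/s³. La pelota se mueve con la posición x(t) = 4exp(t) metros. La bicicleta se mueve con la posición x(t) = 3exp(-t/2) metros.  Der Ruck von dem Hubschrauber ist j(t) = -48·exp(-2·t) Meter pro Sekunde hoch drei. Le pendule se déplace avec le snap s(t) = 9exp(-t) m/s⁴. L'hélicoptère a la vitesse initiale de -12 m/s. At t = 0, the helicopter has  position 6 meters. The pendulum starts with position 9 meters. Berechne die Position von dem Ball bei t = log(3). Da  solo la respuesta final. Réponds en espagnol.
La respuesta es 12.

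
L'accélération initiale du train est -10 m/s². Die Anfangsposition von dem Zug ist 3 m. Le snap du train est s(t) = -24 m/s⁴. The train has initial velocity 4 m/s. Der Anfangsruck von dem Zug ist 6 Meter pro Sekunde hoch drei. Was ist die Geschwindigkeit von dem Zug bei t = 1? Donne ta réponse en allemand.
Um dies zu lösen, müssen wir 3 Integrale unserer Gleichung für den Snap s(t) = -24 finden. Mit ∫s(t)dt und Anwendung von j(0) = 6, finden wir j(t) = 6 - 24·t. Durch Integration von dem Ruck und Verwendung der Anfangsbedingung a(0) = -10, erhalten wir a(t) = -12·t^2 + 6·t - 10. Das Integral von der Beschleunigung ist die Geschwindigkeit. Mit v(0) = 4 erhalten wir v(t) = -4·t^3 + 3·t^2 - 10·t + 4. Aus der Gleichung für die Geschwindigkeit v(t) = -4·t^3 + 3·t^2 - 10·t + 4, setzen wir t = 1 ein und erhalten v = -7.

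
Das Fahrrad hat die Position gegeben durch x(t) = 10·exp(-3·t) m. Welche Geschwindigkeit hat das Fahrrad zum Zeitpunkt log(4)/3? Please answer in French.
Pour résoudre ceci, nous devons prendre 1 dérivée de notre équation de la position x(t) = 10·exp(-3·t). En dérivant la position, nous obtenons la vitesse: v(t) = -30·exp(-3·t). En utilisant v(t) = -30·exp(-3·t) et en substituant t = log(4)/3, nous trouvons v = -15/2.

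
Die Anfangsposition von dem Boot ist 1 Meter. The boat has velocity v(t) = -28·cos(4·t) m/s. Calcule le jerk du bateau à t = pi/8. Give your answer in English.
Starting from velocity v(t) = -28·cos(4·t), we take 2 derivatives. The derivative of velocity gives acceleration: a(t) = 112·sin(4·t). Differentiating acceleration, we get jerk: j(t) = 448·cos(4·t). We have jerk j(t) = 448·cos(4·t). Substituting t = pi/8: j(pi/8) = 0.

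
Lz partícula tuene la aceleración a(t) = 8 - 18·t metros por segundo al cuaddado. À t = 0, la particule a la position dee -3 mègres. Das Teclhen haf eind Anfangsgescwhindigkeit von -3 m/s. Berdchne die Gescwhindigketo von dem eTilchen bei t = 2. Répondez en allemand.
Um dies zu lösen, müssen wir 1 Stammfunktion unserer Gleichung für die Beschleunigung a(t) = 8 - 18·t finden. Die Stammfunktion von der Beschleunigung, mit v(0) = -3, ergibt die Geschwindigkeit: v(t) = -9·t^2 + 8·t - 3. Aus der Gleichung für die Geschwindigkeit v(t) = -9·t^2 + 8·t - 3, setzen wir t = 2 ein und erhalten v = -23.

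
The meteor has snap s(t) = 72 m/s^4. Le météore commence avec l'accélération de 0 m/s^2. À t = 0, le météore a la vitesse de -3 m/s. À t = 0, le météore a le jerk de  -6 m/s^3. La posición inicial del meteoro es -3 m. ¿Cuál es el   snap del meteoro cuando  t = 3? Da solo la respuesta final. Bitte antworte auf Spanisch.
La respuesta es 72.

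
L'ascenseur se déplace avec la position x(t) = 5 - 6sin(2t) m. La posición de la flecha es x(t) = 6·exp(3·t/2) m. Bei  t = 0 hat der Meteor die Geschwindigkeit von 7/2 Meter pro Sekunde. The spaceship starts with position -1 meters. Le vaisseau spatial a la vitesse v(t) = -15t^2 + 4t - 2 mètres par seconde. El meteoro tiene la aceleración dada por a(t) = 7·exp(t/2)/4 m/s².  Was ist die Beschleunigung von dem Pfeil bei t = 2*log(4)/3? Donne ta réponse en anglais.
To solve this, we need to take 2 derivatives of our position equation x(t) = 6·exp(3·t/2). Taking d/dt of x(t), we find v(t) = 9·exp(3·t/2). The derivative of velocity gives acceleration: a(t) = 27·exp(3·t/2)/2. We have acceleration a(t) = 27·exp(3·t/2)/2. Substituting t = 2*log(4)/3: a(2*log(4)/3) = 54.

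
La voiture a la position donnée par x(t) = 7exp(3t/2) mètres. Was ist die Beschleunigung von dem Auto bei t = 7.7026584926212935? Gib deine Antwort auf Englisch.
Starting from position x(t) = 7·exp(3·t/2), we take 2 derivatives. Differentiating position, we get velocity: v(t) = 21·exp(3·t/2)/2. Differentiating velocity, we get acceleration: a(t) = 63·exp(3·t/2)/4. Using a(t) = 63·exp(3·t/2)/4 and substituting t = 7.7026584926212935, we find a = 1641019.25582253.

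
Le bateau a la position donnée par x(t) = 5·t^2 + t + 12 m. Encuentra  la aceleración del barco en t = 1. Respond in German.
Um dies zu lösen, müssen wir 2 Ableitungen unserer Gleichung für die Position x(t) = 5·t^2 + t + 12 nehmen. Mit d/dt von x(t) finden wir v(t) = 10·t + 1. Die Ableitung von der Geschwindigkeit ergibt die Beschleunigung: a(t) = 10. Mit a(t) = 10 und Einsetzen von t = 1, finden wir a = 10.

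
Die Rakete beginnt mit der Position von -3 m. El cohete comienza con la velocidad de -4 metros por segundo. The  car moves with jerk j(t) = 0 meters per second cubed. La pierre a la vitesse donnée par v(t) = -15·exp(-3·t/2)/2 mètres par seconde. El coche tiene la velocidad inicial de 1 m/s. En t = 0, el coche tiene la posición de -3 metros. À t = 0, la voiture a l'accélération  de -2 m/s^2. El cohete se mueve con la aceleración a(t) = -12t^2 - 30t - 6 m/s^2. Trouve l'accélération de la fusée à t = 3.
En utilisant a(t) = -12·t^2 - 30·t - 6 et en substituant t = 3, nous trouvons a = -204.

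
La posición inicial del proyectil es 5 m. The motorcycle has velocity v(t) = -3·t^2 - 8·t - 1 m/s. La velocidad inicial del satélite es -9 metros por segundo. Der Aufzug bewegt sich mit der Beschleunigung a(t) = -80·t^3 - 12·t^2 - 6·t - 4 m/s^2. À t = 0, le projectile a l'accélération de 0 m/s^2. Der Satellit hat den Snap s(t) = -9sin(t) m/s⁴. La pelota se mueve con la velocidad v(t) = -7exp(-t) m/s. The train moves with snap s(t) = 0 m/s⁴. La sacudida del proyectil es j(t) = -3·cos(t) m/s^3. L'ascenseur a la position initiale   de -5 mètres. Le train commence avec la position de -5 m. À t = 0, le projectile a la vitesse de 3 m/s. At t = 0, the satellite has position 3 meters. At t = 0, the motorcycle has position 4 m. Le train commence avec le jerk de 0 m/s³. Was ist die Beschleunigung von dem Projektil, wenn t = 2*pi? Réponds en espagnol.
Necesitamos integrar nuestra ecuación de la sacudida j(t) = -3·cos(t) 1 vez. La antiderivada de la sacudida, con a(0) = 0, da la aceleración: a(t) = -3·sin(t). De la ecuación de la aceleración a(t) = -3·sin(t), sustituimos t = 2*pi para obtener a = 0.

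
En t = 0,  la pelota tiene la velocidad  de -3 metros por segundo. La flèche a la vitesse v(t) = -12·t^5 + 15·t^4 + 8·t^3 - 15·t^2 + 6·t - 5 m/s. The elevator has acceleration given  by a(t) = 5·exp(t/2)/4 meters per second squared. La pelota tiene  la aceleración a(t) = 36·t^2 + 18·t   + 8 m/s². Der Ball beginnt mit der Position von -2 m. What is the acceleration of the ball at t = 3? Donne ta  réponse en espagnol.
De la ecuación de la aceleración a(t) = 36·t^2 + 18·t + 8, sustituimos t = 3 para obtener a = 386.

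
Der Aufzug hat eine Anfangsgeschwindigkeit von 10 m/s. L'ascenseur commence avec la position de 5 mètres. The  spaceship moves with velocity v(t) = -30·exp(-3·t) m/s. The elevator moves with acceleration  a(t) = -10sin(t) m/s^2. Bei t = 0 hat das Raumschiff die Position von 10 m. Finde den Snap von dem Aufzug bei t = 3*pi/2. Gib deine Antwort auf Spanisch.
Partiendo de la aceleración a(t) = -10·sin(t), tomamos 2 derivadas. Derivando la aceleración, obtenemos la sacudida: j(t) = -10·cos(t). Derivando la sacudida, obtenemos el snap: s(t) = 10·sin(t). Usando s(t) = 10·sin(t) y sustituyendo t = 3*pi/2, encontramos s = -10.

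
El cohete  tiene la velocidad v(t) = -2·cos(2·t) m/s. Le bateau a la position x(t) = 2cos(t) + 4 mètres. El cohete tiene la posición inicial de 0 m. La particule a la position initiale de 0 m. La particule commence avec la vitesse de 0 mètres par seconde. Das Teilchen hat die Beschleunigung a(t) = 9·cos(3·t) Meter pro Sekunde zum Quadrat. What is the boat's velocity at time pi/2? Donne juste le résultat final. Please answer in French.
À t = pi/2, v = -2.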